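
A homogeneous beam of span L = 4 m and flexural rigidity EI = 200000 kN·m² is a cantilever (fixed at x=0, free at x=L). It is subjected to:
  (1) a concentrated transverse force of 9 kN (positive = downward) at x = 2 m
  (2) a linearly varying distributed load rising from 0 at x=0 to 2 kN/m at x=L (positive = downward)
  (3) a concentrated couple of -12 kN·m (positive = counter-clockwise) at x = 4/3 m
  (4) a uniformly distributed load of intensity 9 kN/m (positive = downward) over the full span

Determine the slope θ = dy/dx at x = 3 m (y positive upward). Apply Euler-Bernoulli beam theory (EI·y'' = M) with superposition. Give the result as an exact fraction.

Load 1 — point force P=9 kN at a=2 m (b=L-a=2):
  θ_1 = -Pa²/(2EI)  [x>a] = -9·2²/(2·200000) = -9/100000 rad
Load 2 — triangular load w₀=2 kN/m (0→w₀ over full span):
  θ_2 = (w₀Lx²/4-w₀L²x/3-w₀x⁴/(24L))/EI = (2·4·3²/4-2·4²·3/3-2·3⁴/(24·4))/200000 = -251/3200000 rad
Load 3 — applied couple M₀=-12 kN·m at a=4/3 m (b=L-a=8/3):
  θ_3 = M₀a/EI  [x>a] = (-12)·(4/3)/200000 = -1/12500 rad
Load 4 — uniform load w=9 kN/m over full span:
  θ_4 = -wx(x²-3Lx+3L²)/(6EI) = -9·3·(3²-3·4·3+3·4²)/(6·200000) = -189/400000 rad
Superposition: θ = Σ θ_i = -2307/3200000 rad ≈ -0.000721 rad

θ(3) = -2307/3200000 rad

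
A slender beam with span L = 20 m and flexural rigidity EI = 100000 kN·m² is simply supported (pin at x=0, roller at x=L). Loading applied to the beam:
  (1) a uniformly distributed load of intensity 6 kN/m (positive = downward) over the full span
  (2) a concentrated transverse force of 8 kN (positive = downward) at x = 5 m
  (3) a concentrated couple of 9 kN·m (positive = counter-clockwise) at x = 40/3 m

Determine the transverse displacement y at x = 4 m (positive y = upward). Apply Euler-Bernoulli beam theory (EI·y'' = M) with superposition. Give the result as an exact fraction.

y(4) = -10169/125000 m

Load 1 — uniform load w=6 kN/m over full span:
  y_1 = -wx(L³-2Lx²+x³)/(24EI) = -6·4·(20³-2·20·4²+4³)/(24·100000) = -232/3125 m
Load 2 — point force P=8 kN at a=5 m (b=L-a=15):
  y_2 = -Pbx(L²-b²-x²)/(6LEI)  [x≤a] = -8·15·4·(20²-15²-4²)/(6·20·100000) = -159/25000 m
Load 3 — applied couple M₀=9 kN·m at a=40/3 m (b=L-a=20/3):
  y_3 = (M₀x³/(6L)+C₁x)/EI  [x≤a] with C₁=M₀(3b²-L²)/(6L)=-20 = (9·4³/(6·20)+(-20)·4)/100000 = -47/62500 m
Superposition: y = Σ y_i = -10169/125000 m ≈ -0.081352 m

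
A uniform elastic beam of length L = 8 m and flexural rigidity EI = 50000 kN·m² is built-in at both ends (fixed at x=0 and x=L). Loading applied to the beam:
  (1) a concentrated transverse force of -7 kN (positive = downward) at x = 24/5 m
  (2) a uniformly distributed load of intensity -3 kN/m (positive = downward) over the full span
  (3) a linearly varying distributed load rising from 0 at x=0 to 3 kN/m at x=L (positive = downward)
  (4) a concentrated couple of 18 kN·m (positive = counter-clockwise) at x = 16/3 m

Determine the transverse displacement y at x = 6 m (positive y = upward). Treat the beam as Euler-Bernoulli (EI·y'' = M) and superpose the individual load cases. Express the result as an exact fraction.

y(6) = 709/2500000 m

Load 1 — point force P=-7 kN at a=24/5 m (b=L-a=16/5):
  y_1 = -Pa²(L-x)²(3bL-(3b+a)(L-x))/(6L³EI)  [x>a] = -(-7)·(24/5)²·(8-6)²·(3·(16/5)·8-(3·(16/5)+(24/5))·(8-6))/(6·8³·50000) = 63/312500 m
Load 2 — uniform load w=-3 kN/m over full span:
  y_2 = -wx²(L-x)²/(24EI) = -(-3)·6²·(8-6)²/(24·50000) = 9/25000 m
Load 3 — triangular load w₀=3 kN/m (0→w₀ over full span):
  y_3 = -w₀x²(L-x)²(x+2L)/(120LEI) = -3·6²·(8-6)²·(6+2·8)/(120·8·50000) = -99/500000 m
Load 4 — applied couple M₀=18 kN·m at a=16/3 m (b=L-a=8/3):
  y_4 = (R_Ax³/6 - M_Ax²/2 - M₀(x-a)²/2)/EI  [x>a] with R_A=3, M_A=6 = (3·6³/6 - 6·6²/2 - 18·(6-(16/3))²/2)/50000 = -1/12500 m
Superposition: y = Σ y_i = 709/2500000 m ≈ 0.000284 m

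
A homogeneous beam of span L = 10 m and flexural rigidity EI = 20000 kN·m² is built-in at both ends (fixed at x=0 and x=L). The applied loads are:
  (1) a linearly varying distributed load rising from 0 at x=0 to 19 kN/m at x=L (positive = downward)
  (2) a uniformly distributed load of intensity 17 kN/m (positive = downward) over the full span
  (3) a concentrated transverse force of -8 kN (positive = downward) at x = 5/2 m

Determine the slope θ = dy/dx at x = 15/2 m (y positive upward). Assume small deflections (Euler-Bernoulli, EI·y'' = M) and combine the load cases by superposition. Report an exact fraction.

θ(15/2) = 2083/204800 rad

Load 1 — triangular load w₀=19 kN/m (0→w₀ over full span):
  θ_1 = -w₀(2x(L-x)(L-2x)(x+2L)+x²(L-x)²)/(120LEI) = -19·(2·(15/2)·(10-(15/2))·(10-2·(15/2))·((15/2)+2·10)+(15/2)²·(10-(15/2))²)/(120·10·20000) = 779/204800 rad
Load 2 — uniform load w=17 kN/m over full span:
  θ_2 = -wx(L-x)(L-2x)/(12EI) = -17·(15/2)·(10-(15/2))·(10-2·(15/2))/(12·20000) = 17/2560 rad
Load 3 — point force P=-8 kN at a=5/2 m (b=L-a=15/2):
  θ_3 = Pa²(L-x)(2bL-(3b+a)(L-x))/(2L³EI)  [x>a] = (-8)·(5/2)²·(10-(15/2))·(2·(15/2)·10-(3·(15/2)+(5/2))·(10-(15/2)))/(2·10³·20000) = -7/25600 rad
Superposition: θ = Σ θ_i = 2083/204800 rad ≈ 0.010171 rad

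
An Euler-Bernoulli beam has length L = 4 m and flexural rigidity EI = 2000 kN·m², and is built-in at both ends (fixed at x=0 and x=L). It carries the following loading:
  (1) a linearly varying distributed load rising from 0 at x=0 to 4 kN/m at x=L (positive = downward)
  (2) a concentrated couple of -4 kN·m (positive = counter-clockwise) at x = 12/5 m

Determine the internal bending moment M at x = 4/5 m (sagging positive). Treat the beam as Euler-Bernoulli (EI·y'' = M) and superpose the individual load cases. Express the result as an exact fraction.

Load 1 — triangular load w₀=4 kN/m (0→w₀ over full span):
  M_1 = 3w₀Lx/20 - w₀L²/30 - w₀x³/(6L) = 3·4·4·(4/5)/20 - 4·4²/30 - 4·(4/5)³/(6·4) = -112/375 kN·m
Load 2 — applied couple M₀=-4 kN·m at a=12/5 m (b=L-a=8/5):
  M_2 = R_Ax - M_A  [x≤a] with R_A=-36/25, M_A=-32/25 = (-36/25)·(4/5) - (-32/25) = 16/125 kN·m
Superposition: M = Σ M_i = -64/375 kN·m ≈ -0.170667 kN·m

M(4/5) = -64/375 kN·m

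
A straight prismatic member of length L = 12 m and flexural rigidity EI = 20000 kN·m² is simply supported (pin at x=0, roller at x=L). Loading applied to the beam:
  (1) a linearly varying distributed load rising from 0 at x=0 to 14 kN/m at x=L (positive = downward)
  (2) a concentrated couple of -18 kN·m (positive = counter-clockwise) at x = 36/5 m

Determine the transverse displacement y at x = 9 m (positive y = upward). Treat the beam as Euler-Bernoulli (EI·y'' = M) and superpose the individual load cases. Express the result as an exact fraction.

y(9) = -556119/8000000 m

Load 1 — triangular load w₀=14 kN/m (0→w₀ over full span):
  y_1 = -w₀x(7L⁴-10L²x²+3x⁴)/(360LEI) = -14·9·(7·12⁴-10·12²·9²+3·9⁴)/(360·12·20000) = -22491/320000 m
Load 2 — applied couple M₀=-18 kN·m at a=36/5 m (b=L-a=24/5):
  y_2 = (M₀x³/(6L)-M₀(x-a)²/2+C₁x)/EI  [x>a] with C₁=M₀(3b²-L²)/(6L)=468/25 = ((-18)·9³/(6·12)-(-18)·(9-(36/5))²/2+(468/25)·9)/20000 = 1539/2000000 m
Superposition: y = Σ y_i = -556119/8000000 m ≈ -0.069515 m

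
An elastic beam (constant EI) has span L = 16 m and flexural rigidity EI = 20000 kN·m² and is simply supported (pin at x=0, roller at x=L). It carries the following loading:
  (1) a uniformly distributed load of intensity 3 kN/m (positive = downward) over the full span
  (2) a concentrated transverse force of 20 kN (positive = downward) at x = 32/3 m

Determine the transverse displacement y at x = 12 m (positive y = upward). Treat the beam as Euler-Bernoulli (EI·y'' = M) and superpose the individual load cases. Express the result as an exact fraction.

y(12) = -7457/50625 m

Load 1 — uniform load w=3 kN/m over full span:
  y_1 = -wx(L³-2Lx²+x³)/(24EI) = -3·12·(16³-2·16·12²+12³)/(24·20000) = -57/625 m
Load 2 — point force P=20 kN at a=32/3 m (b=L-a=16/3):
  y_2 = -Pa(L-x)(2Lx-a²-x²)/(6LEI)  [x>a] = -20·(32/3)·(16-12)·(2·16·12-(32/3)²-12²)/(6·16·20000) = -568/10125 m
Superposition: y = Σ y_i = -7457/50625 m ≈ -0.147299 m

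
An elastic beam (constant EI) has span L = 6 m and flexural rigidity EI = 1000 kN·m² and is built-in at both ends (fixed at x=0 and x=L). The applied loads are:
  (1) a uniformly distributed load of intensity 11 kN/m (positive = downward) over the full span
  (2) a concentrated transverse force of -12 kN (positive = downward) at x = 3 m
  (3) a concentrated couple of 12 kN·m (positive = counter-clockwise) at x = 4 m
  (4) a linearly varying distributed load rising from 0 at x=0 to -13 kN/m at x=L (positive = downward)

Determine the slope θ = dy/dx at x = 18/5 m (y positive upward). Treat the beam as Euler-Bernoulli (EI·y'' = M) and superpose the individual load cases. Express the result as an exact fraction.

θ(18/5) = 279/78125 rad

Load 1 — uniform load w=11 kN/m over full span:
  θ_1 = -wx(L-x)(L-2x)/(12EI) = -11·(18/5)·(6-(18/5))·(6-2·(18/5))/(12·1000) = 297/31250 rad
Load 2 — point force P=-12 kN at a=3 m (b=L-a=3):
  θ_2 = Pa²(L-x)(2bL-(3b+a)(L-x))/(2L³EI)  [x>a] = (-12)·3²·(6-(18/5))·(2·3·6-(3·3+3)·(6-(18/5)))/(2·6³·1000) = -27/6250 rad
Load 3 — applied couple M₀=12 kN·m at a=4 m (b=L-a=2):
  θ_3 = (R_Ax²/2 - M_Ax)/EI  [x≤a] with R_A=8/3, M_A=4 = ((8/3)·(18/5)²/2 - 4·(18/5))/1000 = 9/3125 rad
Load 4 — triangular load w₀=-13 kN/m (0→w₀ over full span):
  θ_4 = -w₀(2x(L-x)(L-2x)(x+2L)+x²(L-x)²)/(120LEI) = -(-13)·(2·(18/5)·(6-(18/5))·(6-2·(18/5))·((18/5)+2·6)+(18/5)²·(6-(18/5))²)/(120·6·1000) = -351/78125 rad
Superposition: θ = Σ θ_i = 279/78125 rad ≈ 0.003571 rad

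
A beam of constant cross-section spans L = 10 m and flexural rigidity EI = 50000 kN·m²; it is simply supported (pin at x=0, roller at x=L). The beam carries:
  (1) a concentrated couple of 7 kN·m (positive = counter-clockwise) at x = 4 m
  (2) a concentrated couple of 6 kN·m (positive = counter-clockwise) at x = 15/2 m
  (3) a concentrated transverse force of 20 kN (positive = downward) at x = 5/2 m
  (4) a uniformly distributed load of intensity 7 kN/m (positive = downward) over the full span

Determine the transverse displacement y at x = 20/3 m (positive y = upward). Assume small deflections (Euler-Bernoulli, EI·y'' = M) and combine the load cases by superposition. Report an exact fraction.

Load 1 — applied couple M₀=7 kN·m at a=4 m (b=L-a=6):
  y_1 = (M₀x³/(6L)-M₀(x-a)²/2+C₁x)/EI  [x>a] with C₁=M₀(3b²-L²)/(6L)=14/15 = (7·(20/3)³/(6·10)-7·((20/3)-4)²/2+(14/15)·(20/3))/50000 = 161/506250 m
Load 2 — applied couple M₀=6 kN·m at a=15/2 m (b=L-a=5/2):
  y_2 = (M₀x³/(6L)+C₁x)/EI  [x≤a] with C₁=M₀(3b²-L²)/(6L)=-65/8 = (6·(20/3)³/(6·10)+(-65/8)·(20/3))/50000 = -53/108000 m
Load 3 — point force P=20 kN at a=5/2 m (b=L-a=15/2):
  y_3 = -Pa(L-x)(2Lx-a²-x²)/(6LEI)  [x>a] = -20·(5/2)·(10-(20/3))·(2·10·(20/3)-(5/2)²-(20/3)²)/(6·10·50000) = -119/25920 m
Load 4 — uniform load w=7 kN/m over full span:
  y_4 = -wx(L³-2Lx²+x³)/(24EI) = -7·(20/3)·(10³-2·10·(20/3)²+(20/3)³)/(24·50000) = -77/4860 m
Superposition: y = Σ y_i = -1001519/48600000 m ≈ -0.020607 m

y(20/3) = -1001519/48600000 m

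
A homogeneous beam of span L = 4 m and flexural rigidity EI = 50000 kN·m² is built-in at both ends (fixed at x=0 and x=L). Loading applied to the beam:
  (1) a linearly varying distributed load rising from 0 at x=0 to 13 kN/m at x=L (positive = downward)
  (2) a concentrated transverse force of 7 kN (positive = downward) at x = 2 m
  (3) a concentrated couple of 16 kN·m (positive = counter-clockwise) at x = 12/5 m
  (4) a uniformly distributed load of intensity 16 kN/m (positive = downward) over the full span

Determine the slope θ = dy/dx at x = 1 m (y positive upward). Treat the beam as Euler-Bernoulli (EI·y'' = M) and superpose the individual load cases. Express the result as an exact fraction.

θ(1) = -12127/40000000 rad

Load 1 — triangular load w₀=13 kN/m (0→w₀ over full span):
  θ_1 = -w₀(2x(L-x)(L-2x)(x+2L)+x²(L-x)²)/(120LEI) = -13·(2·1·(4-1)·(4-2·1)·(1+2·4)+1²·(4-1)²)/(120·4·50000) = -507/8000000 rad
Load 2 — point force P=7 kN at a=2 m (b=L-a=2):
  θ_2 = -Pb²x(2aL-(3a+b)x)/(2L³EI)  [x≤a] = -7·2²·1·(2·2·4-(3·2+2)·1)/(2·4³·50000) = -7/200000 rad
Load 3 — applied couple M₀=16 kN·m at a=12/5 m (b=L-a=8/5):
  θ_3 = (R_Ax²/2 - M_Ax)/EI  [x≤a] with R_A=144/25, M_A=128/25 = ((144/25)·1²/2 - (128/25)·1)/50000 = -7/156250 rad
Load 4 — uniform load w=16 kN/m over full span:
  θ_4 = -wx(L-x)(L-2x)/(12EI) = -16·1·(4-1)·(4-2·1)/(12·50000) = -1/6250 rad
Superposition: θ = Σ θ_i = -12127/40000000 rad ≈ -0.000303 rad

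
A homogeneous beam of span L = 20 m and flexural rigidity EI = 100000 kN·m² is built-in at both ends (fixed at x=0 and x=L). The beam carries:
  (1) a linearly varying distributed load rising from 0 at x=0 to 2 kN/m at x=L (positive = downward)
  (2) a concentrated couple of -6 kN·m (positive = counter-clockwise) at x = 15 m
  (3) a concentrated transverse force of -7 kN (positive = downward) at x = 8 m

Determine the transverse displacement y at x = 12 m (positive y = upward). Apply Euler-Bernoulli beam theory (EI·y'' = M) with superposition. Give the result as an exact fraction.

y(12) = -53153/37500000 m

Load 1 — triangular load w₀=2 kN/m (0→w₀ over full span):
  y_1 = -w₀x²(L-x)²(x+2L)/(120LEI) = -2·12²·(20-12)²·(12+2·20)/(120·20·100000) = -312/78125 m
Load 2 — applied couple M₀=-6 kN·m at a=15 m (b=L-a=5):
  y_2 = (R_Ax³/6 - M_Ax²/2)/EI  [x≤a] with R_A=-27/80, M_A=-15/8 = ((-27/80)·12³/6 - (-15/8)·12²/2)/100000 = 189/500000 m
Load 3 — point force P=-7 kN at a=8 m (b=L-a=12):
  y_3 = -Pa²(L-x)²(3bL-(3b+a)(L-x))/(6L³EI)  [x>a] = -(-7)·8²·(20-12)²·(3·12·20-(3·12+8)·(20-12))/(6·20³·100000) = 2576/1171875 m
Superposition: y = Σ y_i = -53153/37500000 m ≈ -0.001417 m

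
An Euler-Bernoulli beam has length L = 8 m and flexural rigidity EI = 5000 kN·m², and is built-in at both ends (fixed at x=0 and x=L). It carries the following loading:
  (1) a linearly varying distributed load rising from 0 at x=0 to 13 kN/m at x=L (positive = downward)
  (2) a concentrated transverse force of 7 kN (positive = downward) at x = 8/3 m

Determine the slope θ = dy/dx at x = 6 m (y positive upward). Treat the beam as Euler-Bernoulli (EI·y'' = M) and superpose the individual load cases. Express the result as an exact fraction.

θ(6) = 1879/300000 rad

Load 1 — triangular load w₀=13 kN/m (0→w₀ over full span):
  θ_1 = -w₀(2x(L-x)(L-2x)(x+2L)+x²(L-x)²)/(120LEI) = -13·(2·6·(8-6)·(8-2·6)·(6+2·8)+6²·(8-6)²)/(120·8·5000) = 533/100000 rad
Load 2 — point force P=7 kN at a=8/3 m (b=L-a=16/3):
  θ_2 = Pa²(L-x)(2bL-(3b+a)(L-x))/(2L³EI)  [x>a] = 7·(8/3)²·(8-6)·(2·(16/3)·8-(3·(16/3)+(8/3))·(8-6))/(2·8³·5000) = 7/7500 rad
Superposition: θ = Σ θ_i = 1879/300000 rad ≈ 0.006263 rad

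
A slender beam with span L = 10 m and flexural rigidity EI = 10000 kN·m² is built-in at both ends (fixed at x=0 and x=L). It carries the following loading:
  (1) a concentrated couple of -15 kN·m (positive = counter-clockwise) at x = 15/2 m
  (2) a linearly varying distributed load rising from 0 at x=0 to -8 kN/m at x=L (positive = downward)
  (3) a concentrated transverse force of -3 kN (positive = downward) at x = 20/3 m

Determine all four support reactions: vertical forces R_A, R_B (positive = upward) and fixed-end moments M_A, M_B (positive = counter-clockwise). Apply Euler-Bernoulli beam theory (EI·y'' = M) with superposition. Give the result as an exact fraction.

Load 1 — applied couple M₀=-15 kN·m at a=15/2 m (b=L-a=5/2):
  R_A = 6M₀ab/L³ = 6·(-15)·(15/2)·(5/2)/10³ = -27/16 kN
  M_A = M₀b(2a-b)/L² = (-15)·(5/2)·(2·(15/2)-(5/2))/10² = -75/16 kN·m
  R_B = -6M₀ab/L³ = -6·(-15)·(15/2)·(5/2)/10³ = 27/16 kN
  M_B = M₀a(2b-a)/L² = (-15)·(15/2)·(2·(5/2)-(15/2))/10² = 45/16 kN·m
Load 2 — triangular load w₀=-8 kN/m (0→w₀ over full span):
  R_A = 3w₀L/20 = 3·(-8)·10/20 = -12 kN
  M_A = w₀L²/30 = (-8)·10²/30 = -80/3 kN·m
  R_B = 7w₀L/20 = 7·(-8)·10/20 = -28 kN
  M_B = -w₀L²/20 = -(-8)·10²/20 = 40 kN·m
Load 3 — point force P=-3 kN at a=20/3 m (b=L-a=10/3):
  R_A = Pb²(3a+b)/L³ = (-3)·(10/3)²·(3·(20/3)+(10/3))/10³ = -7/9 kN
  M_A = Pab²/L² = (-3)·(20/3)·(10/3)²/10² = -20/9 kN·m
  R_B = Pa²(a+3b)/L³ = (-3)·(20/3)²·((20/3)+3·(10/3))/10³ = -20/9 kN
  M_B = -Pa²b/L² = -(-3)·(20/3)²·(10/3)/10² = 40/9 kN·m
Superposition: R_A = -2083/144 kN, M_A = -4835/144 kN·m, R_B = -4109/144 kN, M_B = 6805/144 kN·m

R_A = -2083/144 kN, M_A = -4835/144 kN·m, R_B = -4109/144 kN, M_B = 6805/144 kN·m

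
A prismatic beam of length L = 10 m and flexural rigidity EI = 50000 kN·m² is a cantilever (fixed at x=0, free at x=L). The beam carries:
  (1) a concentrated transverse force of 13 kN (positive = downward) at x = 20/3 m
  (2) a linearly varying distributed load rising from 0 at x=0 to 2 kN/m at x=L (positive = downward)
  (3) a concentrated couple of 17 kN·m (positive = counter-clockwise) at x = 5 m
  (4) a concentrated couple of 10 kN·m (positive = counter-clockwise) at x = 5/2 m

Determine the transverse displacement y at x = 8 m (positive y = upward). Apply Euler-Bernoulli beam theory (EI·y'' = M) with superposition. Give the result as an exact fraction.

Load 1 — point force P=13 kN at a=20/3 m (b=L-a=10/3):
  y_1 = -Pa²(3x-a)/(6EI)  [x>a] = -13·(20/3)²·(3·8-(20/3))/(6·50000) = -338/10125 m
Load 2 — triangular load w₀=2 kN/m (0→w₀ over full span):
  y_2 = (w₀Lx³/12-w₀L²x²/6-w₀x⁵/(120L))/EI = (2·10·8³/12-2·10²·8²/6-2·8⁵/(120·10))/50000 = -6256/234375 m
Load 3 — applied couple M₀=17 kN·m at a=5 m (b=L-a=5):
  y_3 = M₀a(2x-a)/(2EI)  [x>a] = 17·5·(2·8-5)/(2·50000) = 187/20000 m
Load 4 — applied couple M₀=10 kN·m at a=5/2 m (b=L-a=15/2):
  y_4 = M₀a(2x-a)/(2EI)  [x>a] = 10·(5/2)·(2·8-(5/2))/(2·50000) = 27/8000 m
Superposition: y = Σ y_i = -19176743/405000000 m ≈ -0.047350 m

y(8) = -19176743/405000000 m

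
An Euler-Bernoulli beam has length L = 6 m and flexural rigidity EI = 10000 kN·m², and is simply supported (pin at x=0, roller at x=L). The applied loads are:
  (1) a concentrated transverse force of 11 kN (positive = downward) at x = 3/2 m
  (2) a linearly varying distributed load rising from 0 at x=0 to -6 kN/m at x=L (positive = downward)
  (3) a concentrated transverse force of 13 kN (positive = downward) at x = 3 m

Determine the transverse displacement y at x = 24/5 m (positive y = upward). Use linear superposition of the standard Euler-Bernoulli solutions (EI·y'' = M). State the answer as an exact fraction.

y(24/5) = -4849209/2500000000 m

Load 1 — point force P=11 kN at a=3/2 m (b=L-a=9/2):
  y_1 = -Pa(L-x)(2Lx-a²-x²)/(6LEI)  [x>a] = -11·(3/2)·(6-(24/5))·(2·6·(24/5)-(3/2)²-(24/5)²)/(6·6·10000) = -35541/20000000 m
Load 2 — triangular load w₀=-6 kN/m (0→w₀ over full span):
  y_2 = -w₀x(7L⁴-10L²x²+3x⁴)/(360LEI) = -(-6)·(24/5)·(7·6⁴-10·6²·(24/5)²+3·(24/5)⁴)/(360·6·10000) = 30861/9765625 m
Load 3 — point force P=13 kN at a=3 m (b=L-a=3):
  y_3 = -Pa(L-x)(2Lx-a²-x²)/(6LEI)  [x>a] = -13·3·(6-(24/5))·(2·6·(24/5)-3²-(24/5)²)/(6·6·10000) = -8307/2500000 m
Superposition: y = Σ y_i = -4849209/2500000000 m ≈ -0.001940 m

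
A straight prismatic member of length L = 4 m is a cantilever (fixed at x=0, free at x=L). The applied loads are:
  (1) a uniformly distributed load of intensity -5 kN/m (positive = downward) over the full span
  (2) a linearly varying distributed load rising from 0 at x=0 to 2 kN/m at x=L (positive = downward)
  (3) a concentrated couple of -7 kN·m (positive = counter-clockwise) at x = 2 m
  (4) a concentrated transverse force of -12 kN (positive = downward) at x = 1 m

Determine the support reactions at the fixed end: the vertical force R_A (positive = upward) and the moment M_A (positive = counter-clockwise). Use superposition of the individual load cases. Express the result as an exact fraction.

Load 1 — uniform load w=-5 kN/m over full span:
  R_A = wL = (-5)·4 = -20 kN
  M_A = wL²/2 = (-5)·4²/2 = -40 kN·m
Load 2 — triangular load w₀=2 kN/m (0→w₀ over full span):
  R_A = w₀L/2 = 2·4/2 = 4 kN
  M_A = w₀L²/3 = 2·4²/3 = 32/3 kN·m
Load 3 — applied couple M₀=-7 kN·m at a=2 m (b=L-a=2):
  R_A = 0 kN
  M_A = -M₀ = -(-7) = 7 kN·m
Load 4 — point force P=-12 kN at a=1 m (b=L-a=3):
  R_A = P = (-12) = -12 kN
  M_A = Pa = (-12)·1 = -12 kN·m
Superposition: R_A = -28 kN, M_A = -103/3 kN·m

R_A = -28 kN, M_A = -103/3 kN·m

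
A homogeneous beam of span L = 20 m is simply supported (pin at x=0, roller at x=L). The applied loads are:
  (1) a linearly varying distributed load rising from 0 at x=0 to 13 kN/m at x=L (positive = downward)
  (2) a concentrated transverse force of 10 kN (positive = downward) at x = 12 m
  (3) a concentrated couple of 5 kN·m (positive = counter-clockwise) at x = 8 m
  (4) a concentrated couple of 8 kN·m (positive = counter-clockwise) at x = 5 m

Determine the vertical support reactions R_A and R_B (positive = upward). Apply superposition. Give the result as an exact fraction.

R_A = 2879/60 kN, R_B = 5521/60 kN

Load 1 — triangular load w₀=13 kN/m (0→w₀ over full span):
  R_A = w₀L/6 = 13·20/6 = 130/3 kN
  R_B = w₀L/3 = 13·20/3 = 260/3 kN
Load 2 — point force P=10 kN at a=12 m (b=L-a=8):
  R_A = Pb/L = 10·8/20 = 4 kN
  R_B = Pa/L = 10·12/20 = 6 kN
Load 3 — applied couple M₀=5 kN·m at a=8 m (b=L-a=12):
  R_A = M₀/L = 5/20 = 1/4 kN
  R_B = -M₀/L = -5/20 = -1/4 kN
Load 4 — applied couple M₀=8 kN·m at a=5 m (b=L-a=15):
  R_A = M₀/L = 8/20 = 2/5 kN
  R_B = -M₀/L = -8/20 = -2/5 kN
Superposition: R_A = 2879/60 kN, R_B = 5521/60 kN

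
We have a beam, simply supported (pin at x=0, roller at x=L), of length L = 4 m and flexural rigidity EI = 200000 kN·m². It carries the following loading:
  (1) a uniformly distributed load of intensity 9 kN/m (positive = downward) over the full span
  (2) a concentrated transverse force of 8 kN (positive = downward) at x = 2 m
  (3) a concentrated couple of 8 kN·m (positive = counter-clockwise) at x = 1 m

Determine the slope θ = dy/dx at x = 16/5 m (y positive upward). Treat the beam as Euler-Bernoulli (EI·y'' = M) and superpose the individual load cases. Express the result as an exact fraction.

θ(16/5) = 8263/75000000 rad

Load 1 — uniform load w=9 kN/m over full span:
  θ_1 = -w(L³-6Lx²+4x³)/(24EI) = -9·(4³-6·4·(16/5)²+4·(16/5)³)/(24·200000) = 297/3125000 rad
Load 2 — point force P=8 kN at a=2 m (b=L-a=2):
  θ_2 = -Pa(2L²-6Lx+3x²+a²)/(6LEI)  [x>a] = -8·2·(2·4²-6·4·(16/5)+3·(16/5)²+2²)/(6·4·200000) = 21/625000 rad
Load 3 — applied couple M₀=8 kN·m at a=1 m (b=L-a=3):
  θ_3 = (M₀x²/(2L)-M₀(x-a)+C₁)/EI  [x>a] with C₁=M₀(3b²-L²)/(6L)=11/3 = (8·(16/5)²/(2·4)-8·((16/5)-1)+(11/3))/200000 = -277/15000000 rad
Superposition: θ = Σ θ_i = 8263/75000000 rad ≈ 0.000110 rad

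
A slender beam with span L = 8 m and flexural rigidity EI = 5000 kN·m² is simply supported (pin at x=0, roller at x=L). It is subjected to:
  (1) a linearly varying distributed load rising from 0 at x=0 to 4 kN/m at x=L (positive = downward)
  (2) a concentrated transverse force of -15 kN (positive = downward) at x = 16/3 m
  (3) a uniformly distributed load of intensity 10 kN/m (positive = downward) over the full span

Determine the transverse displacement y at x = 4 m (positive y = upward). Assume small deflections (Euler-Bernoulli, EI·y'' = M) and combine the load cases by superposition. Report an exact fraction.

y(4) = -68/675 m

Load 1 — triangular load w₀=4 kN/m (0→w₀ over full span):
  y_1 = -w₀x(7L⁴-10L²x²+3x⁴)/(360LEI) = -4·4·(7·8⁴-10·8²·4²+3·4⁴)/(360·8·5000) = -8/375 m
Load 2 — point force P=-15 kN at a=16/3 m (b=L-a=8/3):
  y_2 = -Pbx(L²-b²-x²)/(6LEI)  [x≤a] = -(-15)·(8/3)·4·(8²-(8/3)²-4²)/(6·8·5000) = 92/3375 m
Load 3 — uniform load w=10 kN/m over full span:
  y_3 = -wx(L³-2Lx²+x³)/(24EI) = -10·4·(8³-2·8·4²+4³)/(24·5000) = -8/75 m
Superposition: y = Σ y_i = -68/675 m ≈ -0.100741 m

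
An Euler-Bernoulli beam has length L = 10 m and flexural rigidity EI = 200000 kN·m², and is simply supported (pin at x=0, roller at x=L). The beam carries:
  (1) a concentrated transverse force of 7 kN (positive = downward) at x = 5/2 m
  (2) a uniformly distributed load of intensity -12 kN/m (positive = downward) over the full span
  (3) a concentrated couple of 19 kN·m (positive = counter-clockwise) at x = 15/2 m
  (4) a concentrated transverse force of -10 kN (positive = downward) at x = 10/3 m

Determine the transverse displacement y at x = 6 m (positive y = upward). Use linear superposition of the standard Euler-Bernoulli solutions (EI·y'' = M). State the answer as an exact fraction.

Load 1 — point force P=7 kN at a=5/2 m (b=L-a=15/2):
  y_1 = -Pa(L-x)(2Lx-a²-x²)/(6LEI)  [x>a] = -7·(5/2)·(10-6)·(2·10·6-(5/2)²-6²)/(6·10·200000) = -2177/4800000 m
Load 2 — uniform load w=-12 kN/m over full span:
  y_2 = -wx(L³-2Lx²+x³)/(24EI) = -(-12)·6·(10³-2·10·6²+6³)/(24·200000) = 93/12500 m
Load 3 — applied couple M₀=19 kN·m at a=15/2 m (b=L-a=5/2):
  y_3 = (M₀x³/(6L)+C₁x)/EI  [x≤a] with C₁=M₀(3b²-L²)/(6L)=-1235/48 = (19·6³/(6·10)+(-1235/48)·6)/200000 = -3439/8000000 m
Load 4 — point force P=-10 kN at a=10/3 m (b=L-a=20/3):
  y_4 = -Pa(L-x)(2Lx-a²-x²)/(6LEI)  [x>a] = -(-10)·(10/3)·(10-6)·(2·10·6-(10/3)²-6²)/(6·10·200000) = 41/50625 m
Superposition: y = Σ y_i = 2386733/324000000 m ≈ 0.007366 m

y(6) = 2386733/324000000 m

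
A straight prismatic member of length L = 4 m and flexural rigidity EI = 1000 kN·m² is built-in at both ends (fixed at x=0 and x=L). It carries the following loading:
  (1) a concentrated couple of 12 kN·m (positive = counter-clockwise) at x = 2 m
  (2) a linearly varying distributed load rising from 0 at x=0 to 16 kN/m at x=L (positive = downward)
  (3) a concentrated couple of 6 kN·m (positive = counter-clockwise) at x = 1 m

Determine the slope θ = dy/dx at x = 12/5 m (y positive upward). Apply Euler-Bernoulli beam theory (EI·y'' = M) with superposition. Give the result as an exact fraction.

Load 1 — applied couple M₀=12 kN·m at a=2 m (b=L-a=2):
  θ_1 = (R_Ax²/2 - M_Ax - M₀(x-a))/EI  [x>a] with R_A=9/2, M_A=3 = ((9/2)·(12/5)²/2 - 3·(12/5) - 12·((12/5)-2))/1000 = 3/3125 rad
Load 2 — triangular load w₀=16 kN/m (0→w₀ over full span):
  θ_2 = -w₀(2x(L-x)(L-2x)(x+2L)+x²(L-x)²)/(120LEI) = -16·(2·(12/5)·(4-(12/5))·(4-2·(12/5))·((12/5)+2·4)+(12/5)²·(4-(12/5))²)/(120·4·1000) = 128/78125 rad
Load 3 — applied couple M₀=6 kN·m at a=1 m (b=L-a=3):
  θ_3 = (R_Ax²/2 - M_Ax - M₀(x-a))/EI  [x>a] with R_A=27/16, M_A=-9/8 = ((27/16)·(12/5)²/2 - (-9/8)·(12/5) - 6·((12/5)-1))/1000 = -21/25000 rad
Superposition: θ = Σ θ_i = 1099/625000 rad ≈ 0.001758 rad

θ(12/5) = 1099/625000 rad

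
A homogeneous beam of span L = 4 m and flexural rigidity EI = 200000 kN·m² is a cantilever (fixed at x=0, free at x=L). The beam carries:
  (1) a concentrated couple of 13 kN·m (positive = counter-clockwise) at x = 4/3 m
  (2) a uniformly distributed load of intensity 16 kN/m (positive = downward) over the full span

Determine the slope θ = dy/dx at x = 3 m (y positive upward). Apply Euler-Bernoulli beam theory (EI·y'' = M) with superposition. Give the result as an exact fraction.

θ(3) = -113/150000 rad

Load 1 — applied couple M₀=13 kN·m at a=4/3 m (b=L-a=8/3):
  θ_1 = M₀a/EI  [x>a] = 13·(4/3)/200000 = 13/150000 rad
Load 2 — uniform load w=16 kN/m over full span:
  θ_2 = -wx(x²-3Lx+3L²)/(6EI) = -16·3·(3²-3·4·3+3·4²)/(6·200000) = -21/25000 rad
Superposition: θ = Σ θ_i = -113/150000 rad ≈ -0.000753 rad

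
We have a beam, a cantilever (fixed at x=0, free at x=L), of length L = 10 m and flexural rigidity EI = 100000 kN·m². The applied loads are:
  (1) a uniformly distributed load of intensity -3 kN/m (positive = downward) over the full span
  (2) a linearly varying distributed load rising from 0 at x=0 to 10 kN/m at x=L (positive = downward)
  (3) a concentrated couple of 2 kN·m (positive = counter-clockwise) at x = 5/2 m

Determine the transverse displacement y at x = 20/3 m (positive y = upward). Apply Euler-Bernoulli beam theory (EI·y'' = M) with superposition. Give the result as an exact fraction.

y(20/3) = -340841/11664000 m

Load 1 — uniform load w=-3 kN/m over full span:
  y_1 = -wx²(x²-4Lx+6L²)/(24EI) = -(-3)·(20/3)²·((20/3)²-4·10·(20/3)+6·10²)/(24·100000) = 17/810 m
Load 2 — triangular load w₀=10 kN/m (0→w₀ over full span):
  y_2 = (w₀Lx³/12-w₀L²x²/6-w₀x⁵/(120L))/EI = (10·10·(20/3)³/12-10·10²·(20/3)²/6-10·(20/3)⁵/(120·10))/100000 = -184/3645 m
Load 3 — applied couple M₀=2 kN·m at a=5/2 m (b=L-a=15/2):
  y_3 = M₀a(2x-a)/(2EI)  [x>a] = 2·(5/2)·(2·(20/3)-(5/2))/(2·100000) = 13/48000 m
Superposition: y = Σ y_i = -340841/11664000 m ≈ -0.029222 m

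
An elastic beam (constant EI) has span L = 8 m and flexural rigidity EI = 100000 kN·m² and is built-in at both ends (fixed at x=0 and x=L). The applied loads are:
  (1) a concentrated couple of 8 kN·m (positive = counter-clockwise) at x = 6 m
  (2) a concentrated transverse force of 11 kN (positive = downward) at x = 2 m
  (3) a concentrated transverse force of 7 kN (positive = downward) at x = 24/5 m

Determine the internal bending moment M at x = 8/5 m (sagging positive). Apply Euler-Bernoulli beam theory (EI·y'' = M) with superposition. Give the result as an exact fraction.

Load 1 — applied couple M₀=8 kN·m at a=6 m (b=L-a=2):
  M_1 = R_Ax - M_A  [x≤a] with R_A=9/8, M_A=5/2 = (9/8)·(8/5) - (5/2) = -7/10 kN·m
Load 2 — point force P=11 kN at a=2 m (b=L-a=6):
  M_2 = Pb²(3a+b)x/L³ - Pab²/L²  [x≤a] = 11·6²·(3·2+6)·(8/5)/8³ - 11·2·6²/8² = 99/40 kN·m
Load 3 — point force P=7 kN at a=24/5 m (b=L-a=16/5):
  M_3 = Pb²(3a+b)x/L³ - Pab²/L²  [x≤a] = 7·(16/5)²·(3·(24/5)+(16/5))·(8/5)/8³ - 7·(24/5)·(16/5)²/8² = -896/625 kN·m
Superposition: M = Σ M_i = 1707/5000 kN·m ≈ 0.341400 kN·m

M(8/5) = 1707/5000 kN·m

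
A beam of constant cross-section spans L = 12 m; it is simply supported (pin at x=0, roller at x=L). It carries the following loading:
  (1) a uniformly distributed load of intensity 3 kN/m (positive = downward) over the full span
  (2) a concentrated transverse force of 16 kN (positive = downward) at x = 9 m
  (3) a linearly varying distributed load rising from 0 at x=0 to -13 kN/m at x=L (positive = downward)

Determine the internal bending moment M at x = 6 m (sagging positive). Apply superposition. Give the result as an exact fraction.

Load 1 — uniform load w=3 kN/m over full span:
  M_1 = wx(L-x)/2 = 3·6·(12-6)/2 = 54 kN·m
Load 2 — point force P=16 kN at a=9 m (b=L-a=3):
  M_2 = Pbx/L  [x≤a] = 16·3·6/12 = 24 kN·m
Load 3 — triangular load w₀=-13 kN/m (0→w₀ over full span):
  M_3 = w₀Lx/6 - w₀x³/(6L) = (-13)·12·6/6 - (-13)·6³/(6·12) = -117 kN·m
Superposition: M = Σ M_i = -39 kN·m ≈ -39.000000 kN·m

M(6) = -39 kN·m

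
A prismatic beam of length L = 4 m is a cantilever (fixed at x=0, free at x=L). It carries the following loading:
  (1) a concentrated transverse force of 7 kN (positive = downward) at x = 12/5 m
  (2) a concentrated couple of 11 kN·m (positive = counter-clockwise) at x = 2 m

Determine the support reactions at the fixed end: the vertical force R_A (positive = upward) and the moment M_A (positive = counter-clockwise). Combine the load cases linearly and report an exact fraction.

Load 1 — point force P=7 kN at a=12/5 m (b=L-a=8/5):
  R_A = P = 7 kN
  M_A = Pa = 7·(12/5) = 84/5 kN·m
Load 2 — applied couple M₀=11 kN·m at a=2 m (b=L-a=2):
  R_A = 0 kN
  M_A = -M₀ = -11 kN·m
Superposition: R_A = 7 kN, M_A = 29/5 kN·m

R_A = 7 kN, M_A = 29/5 kN·m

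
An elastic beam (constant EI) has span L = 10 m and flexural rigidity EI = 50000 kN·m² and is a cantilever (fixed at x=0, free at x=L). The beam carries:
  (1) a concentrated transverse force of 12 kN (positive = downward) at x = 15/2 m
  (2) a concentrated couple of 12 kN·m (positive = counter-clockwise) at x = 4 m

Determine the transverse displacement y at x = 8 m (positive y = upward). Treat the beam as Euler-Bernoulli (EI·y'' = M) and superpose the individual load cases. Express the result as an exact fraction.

Load 1 — point force P=12 kN at a=15/2 m (b=L-a=5/2):
  y_1 = -Pa²(3x-a)/(6EI)  [x>a] = -12·(15/2)²·(3·8-(15/2))/(6·50000) = -297/8000 m
Load 2 — applied couple M₀=12 kN·m at a=4 m (b=L-a=6):
  y_2 = M₀a(2x-a)/(2EI)  [x>a] = 12·4·(2·8-4)/(2·50000) = 18/3125 m
Superposition: y = Σ y_i = -6273/200000 m ≈ -0.031365 m

y(8) = -6273/200000 m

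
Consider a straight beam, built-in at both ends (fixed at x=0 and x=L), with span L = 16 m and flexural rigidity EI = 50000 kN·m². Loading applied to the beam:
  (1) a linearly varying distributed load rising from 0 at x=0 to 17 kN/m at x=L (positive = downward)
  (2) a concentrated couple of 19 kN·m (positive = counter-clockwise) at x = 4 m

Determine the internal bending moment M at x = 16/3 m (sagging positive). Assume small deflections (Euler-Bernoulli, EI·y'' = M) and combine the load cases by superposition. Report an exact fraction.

M(16/3) = 242071/6480 kN·m

Load 1 — triangular load w₀=17 kN/m (0→w₀ over full span):
  M_1 = 3w₀Lx/20 - w₀L²/30 - w₀x³/(6L) = 3·17·16·(16/3)/20 - 17·16²/30 - 17·(16/3)³/(6·16) = 18496/405 kN·m
Load 2 — applied couple M₀=19 kN·m at a=4 m (b=L-a=12):
  M_2 = R_Ax - M_A - M₀  [x>a] with R_A=171/128, M_A=-57/16 = (171/128)·(16/3) - (-57/16) - 19 = -133/16 kN·m
Superposition: M = Σ M_i = 242071/6480 kN·m ≈ 37.356636 kN·m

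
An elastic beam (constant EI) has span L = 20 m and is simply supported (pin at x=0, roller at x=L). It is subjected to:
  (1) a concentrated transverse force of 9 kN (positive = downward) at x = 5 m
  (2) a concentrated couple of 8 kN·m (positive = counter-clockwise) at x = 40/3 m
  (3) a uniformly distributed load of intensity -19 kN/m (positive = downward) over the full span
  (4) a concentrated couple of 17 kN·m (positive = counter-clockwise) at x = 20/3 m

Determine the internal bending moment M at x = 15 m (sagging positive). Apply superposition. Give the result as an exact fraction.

Load 1 — point force P=9 kN at a=5 m (b=L-a=15):
  M_1 = Pa(L-x)/L  [x>a] = 9·5·(20-15)/20 = 45/4 kN·m
Load 2 — applied couple M₀=8 kN·m at a=40/3 m (b=L-a=20/3):
  M_2 = M₀x/L - M₀  [x>a] = 8·15/20 - 8 = -2 kN·m
Load 3 — uniform load w=-19 kN/m over full span:
  M_3 = wx(L-x)/2 = (-19)·15·(20-15)/2 = -1425/2 kN·m
Load 4 — applied couple M₀=17 kN·m at a=20/3 m (b=L-a=40/3):
  M_4 = M₀x/L - M₀  [x>a] = 17·15/20 - 17 = -17/4 kN·m
Superposition: M = Σ M_i = -1415/2 kN·m ≈ -707.500000 kN·m

M(15) = -1415/2 kN·m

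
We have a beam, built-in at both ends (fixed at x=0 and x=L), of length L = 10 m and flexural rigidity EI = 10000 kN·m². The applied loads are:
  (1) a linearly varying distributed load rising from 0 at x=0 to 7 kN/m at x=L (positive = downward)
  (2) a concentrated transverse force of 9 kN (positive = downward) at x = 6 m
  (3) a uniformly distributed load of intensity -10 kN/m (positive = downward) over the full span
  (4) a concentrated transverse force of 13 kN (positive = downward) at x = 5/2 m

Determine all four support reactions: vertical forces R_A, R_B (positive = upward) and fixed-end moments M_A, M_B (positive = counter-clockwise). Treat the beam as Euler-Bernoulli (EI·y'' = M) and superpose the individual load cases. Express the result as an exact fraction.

R_A = -101453/4000 kN, M_A = -26463/800 kN·m, R_B = -70547/4000 kN, M_B = 70271/2400 kN·m

Load 1 — triangular load w₀=7 kN/m (0→w₀ over full span):
  R_A = 3w₀L/20 = 3·7·10/20 = 21/2 kN
  M_A = w₀L²/30 = 7·10²/30 = 70/3 kN·m
  R_B = 7w₀L/20 = 7·7·10/20 = 49/2 kN
  M_B = -w₀L²/20 = -7·10²/20 = -35 kN·m
Load 2 — point force P=9 kN at a=6 m (b=L-a=4):
  R_A = Pb²(3a+b)/L³ = 9·4²·(3·6+4)/10³ = 396/125 kN
  M_A = Pab²/L² = 9·6·4²/10² = 216/25 kN·m
  R_B = Pa²(a+3b)/L³ = 9·6²·(6+3·4)/10³ = 729/125 kN
  M_B = -Pa²b/L² = -9·6²·4/10² = -324/25 kN·m
Load 3 — uniform load w=-10 kN/m over full span:
  R_A = wL/2 = (-10)·10/2 = -50 kN
  M_A = wL²/12 = (-10)·10²/12 = -250/3 kN·m
  R_B = wL/2 = (-10)·10/2 = -50 kN
  M_B = -wL²/12 = -(-10)·10²/12 = 250/3 kN·m
Load 4 — point force P=13 kN at a=5/2 m (b=L-a=15/2):
  R_A = Pb²(3a+b)/L³ = 13·(15/2)²·(3·(5/2)+(15/2))/10³ = 351/32 kN
  M_A = Pab²/L² = 13·(5/2)·(15/2)²/10² = 585/32 kN·m
  R_B = Pa²(a+3b)/L³ = 13·(5/2)²·((5/2)+3·(15/2))/10³ = 65/32 kN
  M_B = -Pa²b/L² = -13·(5/2)²·(15/2)/10² = -195/32 kN·m
Superposition: R_A = -101453/4000 kN, M_A = -26463/800 kN·m, R_B = -70547/4000 kN, M_B = 70271/2400 kN·m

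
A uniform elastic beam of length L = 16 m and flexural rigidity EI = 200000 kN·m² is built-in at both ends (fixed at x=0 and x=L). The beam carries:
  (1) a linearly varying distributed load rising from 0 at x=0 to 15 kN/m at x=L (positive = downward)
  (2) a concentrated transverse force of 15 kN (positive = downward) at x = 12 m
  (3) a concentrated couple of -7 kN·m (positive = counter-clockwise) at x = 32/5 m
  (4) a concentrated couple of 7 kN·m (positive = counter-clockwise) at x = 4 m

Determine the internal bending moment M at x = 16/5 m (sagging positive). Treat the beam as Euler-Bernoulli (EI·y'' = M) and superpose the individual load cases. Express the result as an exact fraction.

Load 1 — triangular load w₀=15 kN/m (0→w₀ over full span):
  M_1 = 3w₀Lx/20 - w₀L²/30 - w₀x³/(6L) = 3·15·16·(16/5)/20 - 15·16²/30 - 15·(16/5)³/(6·16) = -448/25 kN·m
Load 2 — point force P=15 kN at a=12 m (b=L-a=4):
  M_2 = Pb²(3a+b)x/L³ - Pab²/L²  [x≤a] = 15·4²·(3·12+4)·(16/5)/16³ - 15·12·4²/16² = -15/4 kN·m
Load 3 — applied couple M₀=-7 kN·m at a=32/5 m (b=L-a=48/5):
  M_3 = R_Ax - M_A  [x≤a] with R_A=-63/100, M_A=-21/25 = (-63/100)·(16/5) - (-21/25) = -147/125 kN·m
Load 4 — applied couple M₀=7 kN·m at a=4 m (b=L-a=12):
  M_4 = R_Ax - M_A  [x≤a] with R_A=63/128, M_A=-21/16 = (63/128)·(16/5) - (-21/16) = 231/80 kN·m
Superposition: M = Σ M_i = -39917/2000 kN·m ≈ -19.958500 kN·m

M(16/5) = -39917/2000 kN·m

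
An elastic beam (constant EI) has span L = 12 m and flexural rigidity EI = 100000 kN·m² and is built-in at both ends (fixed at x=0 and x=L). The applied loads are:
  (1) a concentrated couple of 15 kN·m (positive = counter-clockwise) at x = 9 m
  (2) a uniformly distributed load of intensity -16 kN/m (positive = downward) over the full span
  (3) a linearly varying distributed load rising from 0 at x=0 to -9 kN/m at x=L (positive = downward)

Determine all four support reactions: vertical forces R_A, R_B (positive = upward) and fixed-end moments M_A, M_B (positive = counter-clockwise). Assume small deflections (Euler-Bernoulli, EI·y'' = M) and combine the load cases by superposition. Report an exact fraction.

Load 1 — applied couple M₀=15 kN·m at a=9 m (b=L-a=3):
  R_A = 6M₀ab/L³ = 6·15·9·3/12³ = 45/32 kN
  M_A = M₀b(2a-b)/L² = 15·3·(2·9-3)/12² = 75/16 kN·m
  R_B = -6M₀ab/L³ = -6·15·9·3/12³ = -45/32 kN
  M_B = M₀a(2b-a)/L² = 15·9·(2·3-9)/12² = -45/16 kN·m
Load 2 — uniform load w=-16 kN/m over full span:
  R_A = wL/2 = (-16)·12/2 = -96 kN
  M_A = wL²/12 = (-16)·12²/12 = -192 kN·m
  R_B = wL/2 = (-16)·12/2 = -96 kN
  M_B = -wL²/12 = -(-16)·12²/12 = 192 kN·m
Load 3 — triangular load w₀=-9 kN/m (0→w₀ over full span):
  R_A = 3w₀L/20 = 3·(-9)·12/20 = -81/5 kN
  M_A = w₀L²/30 = (-9)·12²/30 = -216/5 kN·m
  R_B = 7w₀L/20 = 7·(-9)·12/20 = -189/5 kN
  M_B = -w₀L²/20 = -(-9)·12²/20 = 324/5 kN·m
Superposition: R_A = -17727/160 kN, M_A = -18441/80 kN·m, R_B = -21633/160 kN, M_B = 20319/80 kN·m

R_A = -17727/160 kN, M_A = -18441/80 kN·m, R_B = -21633/160 kN, M_B = 20319/80 kN·m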